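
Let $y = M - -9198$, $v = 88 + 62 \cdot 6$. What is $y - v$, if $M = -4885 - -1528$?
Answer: $5381$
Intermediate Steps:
$M = -3357$ ($M = -4885 + 1528 = -3357$)
$v = 460$ ($v = 88 + 372 = 460$)
$y = 5841$ ($y = -3357 - -9198 = -3357 + 9198 = 5841$)
$y - v = 5841 - 460 = 5381$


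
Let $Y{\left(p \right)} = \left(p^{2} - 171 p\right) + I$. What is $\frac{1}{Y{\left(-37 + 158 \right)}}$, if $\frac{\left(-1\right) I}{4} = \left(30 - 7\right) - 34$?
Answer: $- \frac{1}{6006} \approx -0.0001665$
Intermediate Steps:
$I = 44$ ($I = - 4 \left(\left(30 - 7\right) - 34\right) = - 4 \left(23 - 34\right) = \left(-4\right) \left(-11\right) = 44$)
$Y{\left(p \right)} = 44 + p^{2} - 171 p$ ($Y{\left(p \right)} = \left(p^{2} - 171 p\right) + 44 = 44 + p^{2} - 171 p$)
$\frac{1}{Y{\left(-37 + 158 \right)}} = \frac{1}{44 + \left(-37 + 158\right)^{2} - 171 \left(-37 + 158\right)} = \frac{1}{44 + 121^{2} - 20691} = \frac{1}{44 + 14641 - 20691} = \frac{1}{-6006} = - \frac{1}{6006}$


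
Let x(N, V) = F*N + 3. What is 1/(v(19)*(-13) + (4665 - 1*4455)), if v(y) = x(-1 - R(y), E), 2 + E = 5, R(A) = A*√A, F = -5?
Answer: -106/28968039 - 1235*√19/28968039 ≈ -0.00018949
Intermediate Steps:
R(A) = A^(3/2)
E = 3 (E = -2 + 5 = 3)
x(N, V) = 3 - 5*N (x(N, V) = -5*N + 3 = 3 - 5*N)
v(y) = 8 + 5*y^(3/2) (v(y) = 3 - 5*(-1 - y^(3/2)) = 3 + (5 + 5*y^(3/2)) = 8 + 5*y^(3/2))
1/(v(19)*(-13) + (4665 - 1*4455)) = 1/((8 + 5*19^(3/2))*(-13) + (4665 - 1*4455)) = 1/((8 + 5*(19*√19))*(-13) + (4665 - 4455)) = 1/((8 + 95*√19)*(-13) + 210) = 1/((-104 - 1235*√19) + 210) = 1/(106 - 1235*√19)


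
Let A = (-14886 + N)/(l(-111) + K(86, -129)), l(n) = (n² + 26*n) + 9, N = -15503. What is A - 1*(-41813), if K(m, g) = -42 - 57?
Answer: 390712096/9345 ≈ 41810.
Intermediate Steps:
l(n) = 9 + n² + 26*n
K(m, g) = -99
A = -30389/9345 (A = (-14886 - 15503)/((9 + (-111)² + 26*(-111)) - 99) = -30389/((9 + 12321 - 2886) - 99) = -30389/(9444 - 99) = -30389/9345 ≈ -3.2519)
A - 1*(-41813) = -30389/9345 - 1*(-41813) = -30389/9345 + 41813 = 390712096/9345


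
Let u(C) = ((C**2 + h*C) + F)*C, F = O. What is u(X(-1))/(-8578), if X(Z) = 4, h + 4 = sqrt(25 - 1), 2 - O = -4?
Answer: -12/4289 - 16*sqrt(6)/4289 ≈ -0.011936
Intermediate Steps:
O = 6 (O = 2 - 1*(-4) = 2 + 4 = 6)
F = 6
h = -4 + 2*sqrt(6) (h = -4 + sqrt(25 - 1) = -4 + sqrt(24) = -4 + 2*sqrt(6) ≈ 0.89898)
u(C) = C*(6 + C**2 + C*(-4 + 2*sqrt(6))) (u(C) = ((C**2 + (-4 + 2*sqrt(6))*C) + 6)*C = ((C**2 + C*(-4 + 2*sqrt(6))) + 6)*C = (6 + C**2 + C*(-4 + 2*sqrt(6)))*C = C*(6 + C**2 + C*(-4 + 2*sqrt(6))))
u(X(-1))/(-8578) = (4*(6 + 4**2 - 2*4*(2 - sqrt(6))))/(-8578) = (4*(6 + 16 + (-16 + 8*sqrt(6))))*(-1/8578) = (4*(6 + 8*sqrt(6)))*(-1/8578) = (24 + 32*sqrt(6))*(-1/8578) = -12/4289 - 16*sqrt(6)/4289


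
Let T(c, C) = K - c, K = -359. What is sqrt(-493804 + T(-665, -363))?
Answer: I*sqrt(493498) ≈ 702.49*I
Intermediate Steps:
T(c, C) = -359 - c
sqrt(-493804 + T(-665, -363)) = sqrt(-493804 + (-359 - 1*(-665))) = sqrt(-493804 + (-359 + 665)) = sqrt(-493804 + 306) = sqrt(-493498) = I*sqrt(493498)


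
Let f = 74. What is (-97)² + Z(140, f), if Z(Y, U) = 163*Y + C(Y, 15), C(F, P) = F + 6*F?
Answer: 33209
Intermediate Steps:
C(F, P) = 7*F
Z(Y, U) = 170*Y (Z(Y, U) = 163*Y + 7*Y = 170*Y)
(-97)² + Z(140, f) = (-97)² + 170*140 = 9409 + 23800 = 33209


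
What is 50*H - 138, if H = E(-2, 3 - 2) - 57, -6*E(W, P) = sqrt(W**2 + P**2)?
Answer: -2988 - 25*sqrt(5)/3 ≈ -3006.6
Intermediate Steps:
E(W, P) = -sqrt(P**2 + W**2)/6 (E(W, P) = -sqrt(W**2 + P**2)/6 = -sqrt(P**2 + W**2)/6)
H = -57 - sqrt(5)/6 (H = -sqrt((3 - 2)**2 + (-2)**2)/6 - 57 = -sqrt(1**2 + 4)/6 - 57 = -sqrt(1 + 4)/6 - 57 = -sqrt(5)/6 - 57 = -57 - sqrt(5)/6 ≈ -57.373)
50*H - 138 = 50*(-57 - sqrt(5)/6) - 138 = (-2850 - 25*sqrt(5)/3) - 138 = -2988 - 25*sqrt(5)/3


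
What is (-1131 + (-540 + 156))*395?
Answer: -598425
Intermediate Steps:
(-1131 + (-540 + 156))*395 = (-1131 - 384)*395 = -1515*395 = -598425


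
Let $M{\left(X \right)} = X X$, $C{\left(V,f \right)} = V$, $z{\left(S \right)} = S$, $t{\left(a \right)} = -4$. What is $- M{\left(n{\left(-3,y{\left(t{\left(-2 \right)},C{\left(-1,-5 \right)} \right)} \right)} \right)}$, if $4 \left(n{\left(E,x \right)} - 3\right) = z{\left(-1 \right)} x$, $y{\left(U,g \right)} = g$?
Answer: $- \frac{169}{16} \approx -10.563$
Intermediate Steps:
$n{\left(E,x \right)} = 3 - \frac{x}{4}$ ($n{\left(E,x \right)} = 3 + \frac{\left(-1\right) x}{4} = 3 - \frac{x}{4}$)
$M{\left(X \right)} = X^{2}$
$- M{\left(n{\left(-3,y{\left(t{\left(-2 \right)},C{\left(-1,-5 \right)} \right)} \right)} \right)} = - \left(3 - - \frac{1}{4}\right)^{2} = - \left(3 + \frac{1}{4}\right)^{2} = - \left(\frac{13}{4}\right)^{2} = \left(-1\right) \frac{169}{16} = - \frac{169}{16}$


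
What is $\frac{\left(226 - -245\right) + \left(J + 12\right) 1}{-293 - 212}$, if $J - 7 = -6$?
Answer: $- \frac{484}{505} \approx -0.95842$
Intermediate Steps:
$J = 1$ ($J = 7 - 6 = 1$)
$\frac{\left(226 - -245\right) + \left(J + 12\right) 1}{-293 - 212} = \frac{\left(226 - -245\right) + \left(1 + 12\right) 1}{-293 - 212} = \frac{\left(226 + 245\right) + 13 \cdot 1}{-505} = \left(471 + 13\right) \left(- \frac{1}{505}\right) = 484 \left(- \frac{1}{505}\right) = - \frac{484}{505}$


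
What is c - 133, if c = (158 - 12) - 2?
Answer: 11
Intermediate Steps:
c = 144 (c = 146 - 2 = 144)
c - 133 = 144 - 133 = 11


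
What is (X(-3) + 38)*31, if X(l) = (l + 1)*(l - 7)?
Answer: 1798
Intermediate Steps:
X(l) = (1 + l)*(-7 + l)
(X(-3) + 38)*31 = ((-7 + (-3)² - 6*(-3)) + 38)*31 = ((-7 + 9 + 18) + 38)*31 = (20 + 38)*31 = 58*31 = 1798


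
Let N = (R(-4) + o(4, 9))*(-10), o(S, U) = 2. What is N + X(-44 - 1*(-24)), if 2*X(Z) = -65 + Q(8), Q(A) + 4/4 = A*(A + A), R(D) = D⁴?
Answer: -2549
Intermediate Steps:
Q(A) = -1 + 2*A² (Q(A) = -1 + A*(A + A) = -1 + A*(2*A) = -1 + 2*A²)
X(Z) = 31 (X(Z) = (-65 + (-1 + 2*8²))/2 = (-65 + (-1 + 2*64))/2 = (-65 + (-1 + 128))/2 = (-65 + 127)/2 = (½)*62 = 31)
N = -2580 (N = ((-4)⁴ + 2)*(-10) = (256 + 2)*(-10) = 258*(-10) = -2580)
N + X(-44 - 1*(-24)) = -2580 + 31 = -2549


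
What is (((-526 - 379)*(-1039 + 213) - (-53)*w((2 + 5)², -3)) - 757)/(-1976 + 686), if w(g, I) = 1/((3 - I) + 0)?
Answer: -4480691/7740 ≈ -578.90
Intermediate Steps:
w(g, I) = 1/(3 - I)
(((-526 - 379)*(-1039 + 213) - (-53)*w((2 + 5)², -3)) - 757)/(-1976 + 686) = (((-526 - 379)*(-1039 + 213) - (-53)*(-1/(-3 - 3))) - 757)/(-1976 + 686) = ((-905*(-826) - (-53)*(-1/(-6))) - 757)/(-1290) = ((747530 - (-53)*(-1*(-⅙))) - 757)*(-1/1290) = ((747530 - (-53)/6) - 757)*(-1/1290) = ((747530 - 1*(-53/6)) - 757)*(-1/1290) = ((747530 + 53/6) - 757)*(-1/1290) = (4485233/6 - 757)*(-1/1290) = (4480691/6)*(-1/1290) = -4480691/7740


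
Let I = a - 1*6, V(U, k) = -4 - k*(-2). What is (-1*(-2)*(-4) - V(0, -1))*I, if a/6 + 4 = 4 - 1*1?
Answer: 24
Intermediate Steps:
V(U, k) = -4 + 2*k (V(U, k) = -4 - (-2)*k = -4 + 2*k)
a = -6 (a = -24 + 6*(4 - 1*1) = -24 + 6*(4 - 1) = -24 + 6*3 = -24 + 18 = -6)
I = -12 (I = -6 - 1*6 = -6 - 6 = -12)
(-1*(-2)*(-4) - V(0, -1))*I = (-1*(-2)*(-4) - (-4 + 2*(-1)))*(-12) = (2*(-4) - (-4 - 2))*(-12) = (-8 - 1*(-6))*(-12) = (-8 + 6)*(-12) = -2*(-12) = 24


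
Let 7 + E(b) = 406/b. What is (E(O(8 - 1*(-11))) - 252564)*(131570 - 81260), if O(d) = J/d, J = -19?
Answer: -12727272870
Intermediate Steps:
O(d) = -19/d
E(b) = -7 + 406/b
(E(O(8 - 1*(-11))) - 252564)*(131570 - 81260) = ((-7 + 406/((-19/(8 - 1*(-11))))) - 252564)*(131570 - 81260) = ((-7 + 406/((-19/(8 + 11)))) - 252564)*50310 = ((-7 + 406/((-19/19))) - 252564)*50310 = ((-7 + 406/((-19*1/19))) - 252564)*50310 = ((-7 + 406/(-1)) - 252564)*50310 = ((-7 + 406*(-1)) - 252564)*50310 = ((-7 - 406) - 252564)*50310 = (-413 - 252564)*50310 = -252977*50310 = -12727272870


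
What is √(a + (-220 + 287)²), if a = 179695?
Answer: 2*√46046 ≈ 429.17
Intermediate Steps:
√(a + (-220 + 287)²) = √(179695 + (-220 + 287)²) = √(179695 + 67²) = √(179695 + 4489) = √184184 = 2*√46046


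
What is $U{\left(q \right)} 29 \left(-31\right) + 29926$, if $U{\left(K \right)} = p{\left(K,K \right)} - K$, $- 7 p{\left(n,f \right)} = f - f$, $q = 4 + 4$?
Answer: $37118$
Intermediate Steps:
$q = 8$
$p{\left(n,f \right)} = 0$ ($p{\left(n,f \right)} = - \frac{f - f}{7} = \left(- \frac{1}{7}\right) 0 = 0$)
$U{\left(K \right)} = - K$ ($U{\left(K \right)} = 0 - K = - K$)
$U{\left(q \right)} 29 \left(-31\right) + 29926 = \left(-1\right) 8 \cdot 29 \left(-31\right) + 29926 = \left(-8\right) 29 \left(-31\right) + 29926 = \left(-232\right) \left(-31\right) + 29926 = 7192 + 29926 = 37118$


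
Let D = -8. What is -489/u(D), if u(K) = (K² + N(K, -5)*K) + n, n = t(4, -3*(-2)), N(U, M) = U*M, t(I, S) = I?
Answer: 163/84 ≈ 1.9405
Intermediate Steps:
N(U, M) = M*U
n = 4
u(K) = 4 - 4*K² (u(K) = (K² + (-5*K)*K) + 4 = (K² - 5*K²) + 4 = -4*K² + 4 = 4 - 4*K²)
-489/u(D) = -489/(4 - 4*(-8)²) = -489/(4 - 4*64) = -489/(4 - 256) = -489/(-252) = -489*(-1/252) = 163/84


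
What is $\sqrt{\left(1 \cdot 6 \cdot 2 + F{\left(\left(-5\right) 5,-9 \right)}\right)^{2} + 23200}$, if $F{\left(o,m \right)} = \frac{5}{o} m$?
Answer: $\frac{\sqrt{584761}}{5} \approx 152.94$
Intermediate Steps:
$F{\left(o,m \right)} = \frac{5 m}{o}$
$\sqrt{\left(1 \cdot 6 \cdot 2 + F{\left(\left(-5\right) 5,-9 \right)}\right)^{2} + 23200} = \sqrt{\left(1 \cdot 6 \cdot 2 + 5 \left(-9\right) \frac{1}{\left(-5\right) 5}\right)^{2} + 23200} = \sqrt{\left(6 \cdot 2 + 5 \left(-9\right) \frac{1}{-25}\right)^{2} + 23200} = \sqrt{\left(12 + 5 \left(-9\right) \left(- \frac{1}{25}\right)\right)^{2} + 23200} = \sqrt{\left(12 + \frac{9}{5}\right)^{2} + 23200} = \sqrt{\left(\frac{69}{5}\right)^{2} + 23200} = \sqrt{\frac{4761}{25} + 23200} = \sqrt{\frac{584761}{25}} = \frac{\sqrt{584761}}{5}$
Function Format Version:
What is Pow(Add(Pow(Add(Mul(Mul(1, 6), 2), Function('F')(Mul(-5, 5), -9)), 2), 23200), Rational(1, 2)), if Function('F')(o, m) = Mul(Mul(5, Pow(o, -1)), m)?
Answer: Mul(Rational(1, 5), Pow(584761, Rational(1, 2))) ≈ 152.94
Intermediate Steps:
Function('F')(o, m) = Mul(5, m, Pow(o, -1))
Pow(Add(Pow(Add(Mul(Mul(1, 6), 2), Function('F')(Mul(-5, 5), -9)), 2), 23200), Rational(1, 2)) = Pow(Add(Pow(Add(Mul(Mul(1, 6), 2), Mul(5, -9, Pow(Mul(-5, 5), -1))), 2), 23200), Rational(1, 2)) = Pow(Add(Pow(Add(Mul(6, 2), Mul(5, -9, Pow(-25, -1))), 2), 23200), Rational(1, 2)) = Pow(Add(Pow(Add(12, Mul(5, -9, Rational(-1, 25))), 2), 23200), Rational(1, 2)) = Pow(Add(Pow(Add(12, Rational(9, 5)), 2), 23200), Rational(1, 2)) = Pow(Add(Pow(Rational(69, 5), 2), 23200), Rational(1, 2)) = Pow(Add(Rational(4761, 25), 23200), Rational(1, 2)) = Pow(Rational(584761, 25), Rational(1, 2)) = Mul(Rational(1, 5), Pow(584761, Rational(1, 2)))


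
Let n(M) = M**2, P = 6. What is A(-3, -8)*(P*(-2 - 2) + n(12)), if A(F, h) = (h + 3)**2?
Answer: 3000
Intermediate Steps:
A(F, h) = (3 + h)**2
A(-3, -8)*(P*(-2 - 2) + n(12)) = (3 - 8)**2*(6*(-2 - 2) + 12**2) = (-5)**2*(6*(-4) + 144) = 25*(-24 + 144) = 25*120 = 3000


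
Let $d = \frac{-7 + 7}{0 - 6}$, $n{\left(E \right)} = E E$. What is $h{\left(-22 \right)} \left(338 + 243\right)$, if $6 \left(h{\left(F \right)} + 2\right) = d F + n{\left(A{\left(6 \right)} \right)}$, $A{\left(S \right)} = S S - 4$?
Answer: $\frac{293986}{3} \approx 97995.0$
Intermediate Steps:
$A{\left(S \right)} = -4 + S^{2}$ ($A{\left(S \right)} = S^{2} - 4 = -4 + S^{2}$)
$n{\left(E \right)} = E^{2}$
$d = 0$ ($d = \frac{0}{-6} = 0 \left(- \frac{1}{6}\right) = 0$)
$h{\left(F \right)} = \frac{506}{3}$ ($h{\left(F \right)} = -2 + \frac{0 F + \left(-4 + 6^{2}\right)^{2}}{6} = -2 + \frac{0 + \left(-4 + 36\right)^{2}}{6} = -2 + \frac{0 + 32^{2}}{6} = -2 + \frac{0 + 1024}{6} = -2 + \frac{1}{6} \cdot 1024 = -2 + \frac{512}{3} = \frac{506}{3}$)
$h{\left(-22 \right)} \left(338 + 243\right) = \frac{506 \left(338 + 243\right)}{3} = \frac{506}{3} \cdot 581 = \frac{293986}{3}$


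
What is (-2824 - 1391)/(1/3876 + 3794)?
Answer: -3267468/2941109 ≈ -1.1110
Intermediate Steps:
(-2824 - 1391)/(1/3876 + 3794) = -4215/(1/3876 + 3794) = -4215/14705545/3876 = -4215*3876/14705545 = -3267468/2941109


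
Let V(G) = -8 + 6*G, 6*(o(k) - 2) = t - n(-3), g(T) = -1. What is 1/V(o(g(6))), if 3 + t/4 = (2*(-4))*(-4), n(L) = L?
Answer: 1/123 ≈ 0.0081301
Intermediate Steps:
t = 116 (t = -12 + 4*((2*(-4))*(-4)) = -12 + 4*(-8*(-4)) = -12 + 4*32 = -12 + 128 = 116)
o(k) = 131/6 (o(k) = 2 + (116 - 1*(-3))/6 = 2 + (116 + 3)/6 = 2 + (1/6)*119 = 2 + 119/6 = 131/6)
1/V(o(g(6))) = 1/(-8 + 6*(131/6)) = 1/(-8 + 131) = 1/123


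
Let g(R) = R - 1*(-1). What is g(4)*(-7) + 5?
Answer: -30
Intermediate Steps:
g(R) = 1 + R (g(R) = R + 1 = 1 + R)
g(4)*(-7) + 5 = (1 + 4)*(-7) + 5 = 5*(-7) + 5 = -35 + 5 = -30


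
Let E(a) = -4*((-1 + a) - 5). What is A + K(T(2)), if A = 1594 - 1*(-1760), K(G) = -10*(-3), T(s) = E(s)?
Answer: 3384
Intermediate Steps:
E(a) = 24 - 4*a (E(a) = -4*(-6 + a) = 24 - 4*a)
T(s) = 24 - 4*s
K(G) = 30
A = 3354 (A = 1594 + 1760 = 3354)
A + K(T(2)) = 3354 + 30 = 3384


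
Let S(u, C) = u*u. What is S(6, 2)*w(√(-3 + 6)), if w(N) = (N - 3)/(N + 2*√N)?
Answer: 36*(-3 + √3)/(√3 + 2*3^(¼)) ≈ -10.459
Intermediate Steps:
S(u, C) = u²
w(N) = (-3 + N)/(N + 2*√N)
S(6, 2)*w(√(-3 + 6)) = 6²*((-3 + √(-3 + 6))/(√(-3 + 6) + 2*√(√(-3 + 6)))) = 36*((-3 + √3)/(√3 + 2*√(√3))) = 36*((-3 + √3)/(√3 + 2*3^(¼))) = 36*(-3 + √3)/(√3 + 2*3^(¼))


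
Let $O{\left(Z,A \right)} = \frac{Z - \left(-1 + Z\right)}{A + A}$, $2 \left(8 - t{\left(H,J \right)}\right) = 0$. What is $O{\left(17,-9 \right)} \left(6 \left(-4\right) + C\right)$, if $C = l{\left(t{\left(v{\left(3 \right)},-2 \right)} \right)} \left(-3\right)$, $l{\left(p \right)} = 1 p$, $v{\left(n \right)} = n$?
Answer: $\frac{8}{3} \approx 2.6667$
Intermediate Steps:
$t{\left(H,J \right)} = 8$ ($t{\left(H,J \right)} = 8 - 0 = 8 + 0 = 8$)
$O{\left(Z,A \right)} = \frac{1}{2 A}$ ($O{\left(Z,A \right)} = 1 \frac{1}{2 A} = \frac{1}{2 A}$)
$l{\left(p \right)} = p$
$C = -24$ ($C = 8 \left(-3\right) = -24$)
$O{\left(17,-9 \right)} \left(6 \left(-4\right) + C\right) = \frac{1}{2 \left(-9\right)} \left(6 \left(-4\right) - 24\right) = \frac{1}{2} \left(- \frac{1}{9}\right) \left(-24 - 24\right) = \left(- \frac{1}{18}\right) \left(-48\right) = \frac{8}{3}$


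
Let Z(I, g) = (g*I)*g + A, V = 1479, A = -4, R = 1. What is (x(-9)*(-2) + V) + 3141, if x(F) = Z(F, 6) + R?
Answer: 5274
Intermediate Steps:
Z(I, g) = -4 + I*g² (Z(I, g) = (g*I)*g - 4 = (I*g)*g - 4 = I*g² - 4 = -4 + I*g²)
x(F) = -3 + 36*F (x(F) = (-4 + F*6²) + 1 = (-4 + F*36) + 1 = (-4 + 36*F) + 1 = -3 + 36*F)
(x(-9)*(-2) + V) + 3141 = ((-3 + 36*(-9))*(-2) + 1479) + 3141 = ((-3 - 324)*(-2) + 1479) + 3141 = (-327*(-2) + 1479) + 3141 = (654 + 1479) + 3141 = 2133 + 3141 = 5274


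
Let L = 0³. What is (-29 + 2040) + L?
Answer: 2011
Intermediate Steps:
L = 0
(-29 + 2040) + L = (-29 + 2040) + 0 = 2011 + 0 = 2011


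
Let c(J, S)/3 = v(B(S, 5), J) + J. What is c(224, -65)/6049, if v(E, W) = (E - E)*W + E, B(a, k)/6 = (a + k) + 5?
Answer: -318/6049 ≈ -0.052571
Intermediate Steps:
B(a, k) = 30 + 6*a + 6*k (B(a, k) = 6*((a + k) + 5) = 6*(5 + a + k) = 30 + 6*a + 6*k)
v(E, W) = E (v(E, W) = 0*W + E = 0 + E = E)
c(J, S) = 180 + 3*J + 18*S (c(J, S) = 3*((30 + 6*S + 6*5) + J) = 3*((30 + 6*S + 30) + J) = 3*((60 + 6*S) + J) = 3*(60 + J + 6*S) = 180 + 3*J + 18*S)
c(224, -65)/6049 = (180 + 3*224 + 18*(-65))/6049 = (180 + 672 - 1170)*(1/6049) = -318*1/6049 = -318/6049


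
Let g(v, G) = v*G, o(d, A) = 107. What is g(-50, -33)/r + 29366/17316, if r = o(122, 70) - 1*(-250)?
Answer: 6509177/1030302 ≈ 6.3177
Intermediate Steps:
g(v, G) = G*v
r = 357 (r = 107 - 1*(-250) = 107 + 250 = 357)
g(-50, -33)/r + 29366/17316 = -33*(-50)/357 + 29366/17316 = 1650*(1/357) + 29366*(1/17316) = 550/119 + 14683/8658 = 6509177/1030302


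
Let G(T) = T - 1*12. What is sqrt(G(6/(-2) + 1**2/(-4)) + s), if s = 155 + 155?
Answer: 3*sqrt(131)/2 ≈ 17.168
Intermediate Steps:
s = 310
G(T) = -12 + T (G(T) = T - 12 = -12 + T)
sqrt(G(6/(-2) + 1**2/(-4)) + s) = sqrt((-12 + (6/(-2) + 1**2/(-4))) + 310) = sqrt((-12 + (6*(-1/2) + 1*(-1/4))) + 310) = sqrt((-12 + (-3 - 1/4)) + 310) = sqrt((-12 - 13/4) + 310) = sqrt(-61/4 + 310) = sqrt(1179/4) = 3*sqrt(131)/2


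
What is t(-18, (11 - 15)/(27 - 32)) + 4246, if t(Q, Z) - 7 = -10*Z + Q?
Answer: 4227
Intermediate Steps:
t(Q, Z) = 7 + Q - 10*Z (t(Q, Z) = 7 + (-10*Z + Q) = 7 + (Q - 10*Z) = 7 + Q - 10*Z)
t(-18, (11 - 15)/(27 - 32)) + 4246 = (7 - 18 - 10*(11 - 15)/(27 - 32)) + 4246 = (7 - 18 - (-40)/(-5)) + 4246 = (7 - 18 - (-40)*(-1)/5) + 4246 = (7 - 18 - 10*4/5) + 4246 = (7 - 18 - 8) + 4246 = -19 + 4246 = 4227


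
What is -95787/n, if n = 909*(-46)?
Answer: 10643/4646 ≈ 2.2908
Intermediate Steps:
n = -41814
-95787/n = -95787/(-41814) = -95787*(-1/41814) = 10643/4646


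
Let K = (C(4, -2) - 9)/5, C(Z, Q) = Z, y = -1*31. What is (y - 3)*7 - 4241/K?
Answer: 4003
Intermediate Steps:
y = -31
K = -1 (K = (4 - 9)/5 = -5*⅕ = -1)
(y - 3)*7 - 4241/K = (-31 - 3)*7 - 4241/(-1) = -34*7 - 4241*(-1) = -238 - 1*(-4241) = -238 + 4241 = 4003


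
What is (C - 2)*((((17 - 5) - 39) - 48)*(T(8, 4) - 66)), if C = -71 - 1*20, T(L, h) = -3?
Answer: -481275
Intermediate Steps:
C = -91 (C = -71 - 20 = -91)
(C - 2)*((((17 - 5) - 39) - 48)*(T(8, 4) - 66)) = (-91 - 2)*((((17 - 5) - 39) - 48)*(-3 - 66)) = -93*((12 - 39) - 48)*(-69) = -93*(-27 - 48)*(-69) = -(-6975)*(-69) = -93*5175 = -481275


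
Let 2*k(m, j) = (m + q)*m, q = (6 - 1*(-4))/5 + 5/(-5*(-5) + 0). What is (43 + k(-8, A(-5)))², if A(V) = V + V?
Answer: 109561/25 ≈ 4382.4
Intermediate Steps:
A(V) = 2*V
q = 11/5 (q = (6 + 4)*(⅕) + 5/(25 + 0) = 10*(⅕) + 5/25 = 2 + 5*(1/25) = 2 + ⅕ = 11/5 ≈ 2.2000)
k(m, j) = m*(11/5 + m)/2 (k(m, j) = ((m + 11/5)*m)/2 = ((11/5 + m)*m)/2 = (m*(11/5 + m))/2 = m*(11/5 + m)/2)
(43 + k(-8, A(-5)))² = (43 + (⅒)*(-8)*(11 + 5*(-8)))² = (43 + (⅒)*(-8)*(11 - 40))² = (43 + (⅒)*(-8)*(-29))² = (43 + 116/5)² = (331/5)² = 109561/25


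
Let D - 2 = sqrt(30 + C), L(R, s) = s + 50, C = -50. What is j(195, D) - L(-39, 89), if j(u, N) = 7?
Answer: -132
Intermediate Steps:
L(R, s) = 50 + s
D = 2 + 2*I*sqrt(5) (D = 2 + sqrt(30 - 50) = 2 + sqrt(-20) = 2 + 2*I*sqrt(5) ≈ 2.0 + 4.4721*I)
j(195, D) - L(-39, 89) = 7 - (50 + 89) = 7 - 1*139 = 7 - 139 = -132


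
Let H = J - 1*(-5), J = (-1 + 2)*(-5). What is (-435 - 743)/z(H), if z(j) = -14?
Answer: 589/7 ≈ 84.143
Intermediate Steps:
J = -5 (J = 1*(-5) = -5)
H = 0 (H = -5 - 1*(-5) = -5 + 5 = 0)
(-435 - 743)/z(H) = (-435 - 743)/(-14) = -1178*(-1/14) = 589/7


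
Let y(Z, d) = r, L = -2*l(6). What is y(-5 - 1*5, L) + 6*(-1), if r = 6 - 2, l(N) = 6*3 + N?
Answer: -2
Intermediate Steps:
l(N) = 18 + N
L = -48 (L = -2*(18 + 6) = -2*24 = -48)
r = 4
y(Z, d) = 4
y(-5 - 1*5, L) + 6*(-1) = 4 + 6*(-1) = 4 - 6 = -2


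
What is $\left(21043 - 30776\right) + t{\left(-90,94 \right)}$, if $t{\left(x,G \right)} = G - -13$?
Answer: $-9626$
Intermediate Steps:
$t{\left(x,G \right)} = 13 + G$ ($t{\left(x,G \right)} = G + 13 = 13 + G$)
$\left(21043 - 30776\right) + t{\left(-90,94 \right)} = \left(21043 - 30776\right) + \left(13 + 94\right) = -9733 + 107 = -9626$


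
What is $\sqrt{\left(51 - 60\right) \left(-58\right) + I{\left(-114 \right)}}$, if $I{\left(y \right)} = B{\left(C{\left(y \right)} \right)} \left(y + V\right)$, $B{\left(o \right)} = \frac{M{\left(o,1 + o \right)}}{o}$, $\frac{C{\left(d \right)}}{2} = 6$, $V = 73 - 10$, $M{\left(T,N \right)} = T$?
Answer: $\sqrt{471} \approx 21.703$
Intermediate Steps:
$V = 63$
$C{\left(d \right)} = 12$ ($C{\left(d \right)} = 2 \cdot 6 = 12$)
$B{\left(o \right)} = 1$ ($B{\left(o \right)} = \frac{o}{o} = 1$)
$I{\left(y \right)} = 63 + y$ ($I{\left(y \right)} = 1 \left(y + 63\right) = 1 \left(63 + y\right) = 63 + y$)
$\sqrt{\left(51 - 60\right) \left(-58\right) + I{\left(-114 \right)}} = \sqrt{\left(51 - 60\right) \left(-58\right) + \left(63 - 114\right)} = \sqrt{\left(-9\right) \left(-58\right) - 51} = \sqrt{522 - 51} = \sqrt{471}$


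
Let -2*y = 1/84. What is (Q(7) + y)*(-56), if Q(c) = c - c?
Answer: 1/3 ≈ 0.33333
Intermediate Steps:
y = -1/168 (y = -1/2/84 = -1/2*1/84 = -1/168 ≈ -0.0059524)
Q(c) = 0
(Q(7) + y)*(-56) = (0 - 1/168)*(-56) = -1/168*(-56) = 1/3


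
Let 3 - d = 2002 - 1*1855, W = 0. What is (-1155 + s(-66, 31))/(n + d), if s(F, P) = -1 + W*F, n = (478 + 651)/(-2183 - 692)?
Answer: 3323500/415129 ≈ 8.0060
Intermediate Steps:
n = -1129/2875 (n = 1129/(-2875) = 1129*(-1/2875) = -1129/2875 ≈ -0.39270)
s(F, P) = -1 (s(F, P) = -1 + 0*F = -1 + 0 = -1)
d = -144 (d = 3 - (2002 - 1*1855) = 3 - (2002 - 1855) = 3 - 1*147 = 3 - 147 = -144)
(-1155 + s(-66, 31))/(n + d) = (-1155 - 1)/(-1129/2875 - 144) = -1156/(-415129/2875) = -1156*(-2875/415129) = 3323500/415129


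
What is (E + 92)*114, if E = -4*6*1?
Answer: 7752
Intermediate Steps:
E = -24 (E = -24*1 = -24)
(E + 92)*114 = (-24 + 92)*114 = 68*114 = 7752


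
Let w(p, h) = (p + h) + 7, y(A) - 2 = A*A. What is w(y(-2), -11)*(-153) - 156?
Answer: -462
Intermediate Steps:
y(A) = 2 + A**2 (y(A) = 2 + A*A = 2 + A**2)
w(p, h) = 7 + h + p (w(p, h) = (h + p) + 7 = 7 + h + p)
w(y(-2), -11)*(-153) - 156 = (7 - 11 + (2 + (-2)**2))*(-153) - 156 = (7 - 11 + (2 + 4))*(-153) - 156 = (7 - 11 + 6)*(-153) - 156 = 2*(-153) - 156 = -306 - 156 = -462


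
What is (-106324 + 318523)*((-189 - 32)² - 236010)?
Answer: -39717074631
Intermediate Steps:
(-106324 + 318523)*((-189 - 32)² - 236010) = 212199*((-221)² - 236010) = 212199*(48841 - 236010) = 212199*(-187169) = -39717074631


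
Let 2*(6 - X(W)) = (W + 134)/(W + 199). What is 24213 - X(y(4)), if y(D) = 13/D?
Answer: 39167475/1618 ≈ 24207.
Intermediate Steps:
X(W) = 6 - (134 + W)/(2*(199 + W)) (X(W) = 6 - (W + 134)/(2*(W + 199)) = 6 - (134 + W)/(2*(199 + W)))
24213 - X(y(4)) = 24213 - (2254 + 11*(13/4))/(2*(199 + 13/4)) = 24213 - (2254 + 143/4)/(2*809/4) = 24213 - 4*9159/(2*809*4) = 24213 - 1*9159/1618 = 24213 - 9159/1618 = 39167475/1618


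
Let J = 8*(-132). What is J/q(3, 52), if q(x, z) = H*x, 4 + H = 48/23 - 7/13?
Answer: 105248/733 ≈ 143.59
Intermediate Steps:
J = -1056
H = -733/299 (H = -4 + (48/23 - 7/13) = -4 + 463/299 = -733/299 ≈ -2.4515)
q(x, z) = -733*x/299
J/q(3, 52) = -1056/((-733/299*3)) = -1056/(-2199/299) = -1056*(-299/2199) = 105248/733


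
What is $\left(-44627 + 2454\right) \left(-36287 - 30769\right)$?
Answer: $2827952688$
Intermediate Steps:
$\left(-44627 + 2454\right) \left(-36287 - 30769\right) = \left(-42173\right) \left(-67056\right) = 2827952688$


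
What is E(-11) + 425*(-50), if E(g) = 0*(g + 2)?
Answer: -21250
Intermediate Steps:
E(g) = 0 (E(g) = 0*(2 + g) = 0)
E(-11) + 425*(-50) = 0 + 425*(-50) = 0 - 21250 = -21250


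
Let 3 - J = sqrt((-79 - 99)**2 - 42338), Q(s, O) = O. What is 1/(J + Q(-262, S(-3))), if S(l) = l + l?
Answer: I/(sqrt(10654) - 3*I) ≈ -0.00028135 + 0.00968*I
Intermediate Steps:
S(l) = 2*l
J = 3 - I*sqrt(10654) (J = 3 - sqrt((-79 - 99)**2 - 42338) = 3 - sqrt((-178)**2 - 42338) = 3 - sqrt(31684 - 42338) = 3 - sqrt(-10654) = 3 - I*sqrt(10654) ≈ 3.0 - 103.22*I)
1/(J + Q(-262, S(-3))) = 1/((3 - I*sqrt(10654)) + 2*(-3)) = 1/((3 - I*sqrt(10654)) - 6) = 1/(-3 - I*sqrt(10654))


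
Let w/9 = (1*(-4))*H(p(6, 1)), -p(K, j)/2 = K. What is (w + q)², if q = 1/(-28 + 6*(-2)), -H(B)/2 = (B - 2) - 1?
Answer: 1866326401/1600 ≈ 1.1665e+6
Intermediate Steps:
p(K, j) = -2*K
H(B) = 6 - 2*B (H(B) = -2*((B - 2) - 1) = -2*((-2 + B) - 1) = -2*(-3 + B) = 6 - 2*B)
q = -1/40 (q = 1/(-28 - 12) = 1/(-40) = -1/40 ≈ -0.025000)
w = -1080 (w = 9*((1*(-4))*(6 - (-4)*6)) = 9*(-4*(6 - 2*(-12))) = 9*(-4*(6 + 24)) = 9*(-4*30) = 9*(-120) = -1080)
(w + q)² = (-1080 - 1/40)² = (-43201/40)² = 1866326401/1600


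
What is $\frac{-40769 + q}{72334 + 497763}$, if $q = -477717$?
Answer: $- \frac{518486}{570097} \approx -0.90947$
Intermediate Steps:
$\frac{-40769 + q}{72334 + 497763} = \frac{-40769 - 477717}{72334 + 497763} = - \frac{518486}{570097}$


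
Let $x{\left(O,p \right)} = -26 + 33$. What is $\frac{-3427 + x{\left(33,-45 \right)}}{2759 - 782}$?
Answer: $- \frac{1140}{659} \approx -1.7299$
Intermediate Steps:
$x{\left(O,p \right)} = 7$
$\frac{-3427 + x{\left(33,-45 \right)}}{2759 - 782} = \frac{-3427 + 7}{2759 - 782} = - \frac{3420}{1977} = \left(-3420\right) \frac{1}{1977} = - \frac{1140}{659}$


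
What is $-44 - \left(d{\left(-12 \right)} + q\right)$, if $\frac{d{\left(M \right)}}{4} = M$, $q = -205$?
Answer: $209$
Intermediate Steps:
$d{\left(M \right)} = 4 M$
$-44 - \left(d{\left(-12 \right)} + q\right) = -44 - \left(4 \left(-12\right) - 205\right) = -44 - \left(-48 - 205\right) = -44 - -253 = -44 + 253 = 209$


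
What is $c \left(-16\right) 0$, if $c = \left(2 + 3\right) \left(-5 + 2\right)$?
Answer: $0$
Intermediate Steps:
$c = -15$ ($c = 5 \left(-3\right) = -15$)
$c \left(-16\right) 0 = \left(-15\right) \left(-16\right) 0 = 240 \cdot 0 = 0$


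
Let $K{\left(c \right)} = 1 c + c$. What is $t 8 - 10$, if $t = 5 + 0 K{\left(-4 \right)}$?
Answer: $30$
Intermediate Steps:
$K{\left(c \right)} = 2 c$ ($K{\left(c \right)} = c + c = 2 c$)
$t = 5$ ($t = 5 + 0 \cdot 2 \left(-4\right) = 5 + 0 \left(-8\right) = 5 + 0 = 5$)
$t 8 - 10 = 5 \cdot 8 - 10 = 40 - 10 = 30$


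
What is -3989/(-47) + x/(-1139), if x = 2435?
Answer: 4429026/53533 ≈ 82.734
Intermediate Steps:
-3989/(-47) + x/(-1139) = -3989/(-47) + 2435/(-1139) = -3989*(-1/47) + 2435*(-1/1139) = 3989/47 - 2435/1139 = 4429026/53533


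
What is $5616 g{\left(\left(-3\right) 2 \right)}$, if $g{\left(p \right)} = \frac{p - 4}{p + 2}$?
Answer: $14040$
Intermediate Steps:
$g{\left(p \right)} = \frac{-4 + p}{2 + p}$
$5616 g{\left(\left(-3\right) 2 \right)} = 5616 \frac{-4 - 6}{2 - 6} = 5616 \frac{1}{-4} \left(-10\right) = 5616 \left(\left(- \frac{1}{4}\right) \left(-10\right)\right) = 5616 \cdot \frac{5}{2} = 14040$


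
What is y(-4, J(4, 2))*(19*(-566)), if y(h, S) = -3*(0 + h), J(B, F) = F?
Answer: -129048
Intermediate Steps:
y(h, S) = -3*h
y(-4, J(4, 2))*(19*(-566)) = (-3*(-4))*(19*(-566)) = 12*(-10754) = -129048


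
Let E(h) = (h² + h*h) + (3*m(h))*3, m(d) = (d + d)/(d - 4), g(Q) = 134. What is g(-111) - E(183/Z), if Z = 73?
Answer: 88088498/580861 ≈ 151.65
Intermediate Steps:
m(d) = 2*d/(-4 + d) (m(d) = (2*d)/(-4 + d) = 2*d/(-4 + d))
E(h) = 2*h² + 18*h/(-4 + h) (E(h) = (h² + h*h) + (3*(2*h/(-4 + h)))*3 = (h² + h²) + (6*h/(-4 + h))*3 = 2*h² + 18*h/(-4 + h))
g(-111) - E(183/Z) = 134 - 2*183/73*(9 + (183/73)*(-4 + 183/73))/(-4 + 183/73) = 134 - 2*183*(1/73)*(9 + (183*(1/73))*(-4 + 183*(1/73)))/(-4 + 183*(1/73)) = 134 - 2*183*(9 + 183*(-4 + 183/73)/73)/(73*(-4 + 183/73)) = 134 - 2*183*(9 + (183/73)*(-109/73))/(73*(-109/73)) = 134 - 2*183*(-73)*(9 - 19947/5329)/(73*109) = 134 - 2*183*(-73)*28014/(73*109*5329) = 134 - 1*(-10253124/580861) = 134 + 10253124/580861 = 88088498/580861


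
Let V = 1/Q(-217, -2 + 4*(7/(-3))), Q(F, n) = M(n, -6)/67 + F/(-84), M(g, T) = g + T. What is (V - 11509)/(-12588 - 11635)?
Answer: 7169839/15090929 ≈ 0.47511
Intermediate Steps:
M(g, T) = T + g
Q(F, n) = -6/67 - F/84 + n/67 (Q(F, n) = (-6 + n)/67 + F/(-84) = (-6 + n)*(1/67) + F*(-1/84) = (-6/67 + n/67) - F/84 = -6/67 - F/84 + n/67)
V = 268/623 (V = 1/(-6/67 - 1/84*(-217) + (-2 + 4*(7/(-3)))/67) = 1/(-6/67 + 31/12 + (-2 + 4*(7*(-⅓)))/67) = 1/(-6/67 + 31/12 + (-2 + 4*(-7/3))/67) = 1/(-6/67 + 31/12 + (-2 - 28/3)/67) = 1/(-6/67 + 31/12 + (1/67)*(-34/3)) = 1/(-6/67 + 31/12 - 34/201) = 1/(623/268) = 268/623 ≈ 0.43018)
(V - 11509)/(-12588 - 11635) = (268/623 - 11509)/(-12588 - 11635) = -7169839/623/(-24223) = -7169839/623*(-1/24223) = 7169839/15090929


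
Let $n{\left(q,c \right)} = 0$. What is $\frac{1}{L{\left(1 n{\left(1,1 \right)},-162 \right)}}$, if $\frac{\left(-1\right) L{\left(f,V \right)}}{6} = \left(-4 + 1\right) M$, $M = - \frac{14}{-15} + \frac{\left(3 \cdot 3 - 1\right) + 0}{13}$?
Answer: $\frac{65}{1812} \approx 0.035872$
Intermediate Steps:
$M = \frac{302}{195}$ ($M = \left(-14\right) \left(- \frac{1}{15}\right) + \left(\left(9 - 1\right) + 0\right) \frac{1}{13} = \frac{14}{15} + \left(8 + 0\right) \frac{1}{13} = \frac{14}{15} + 8 \cdot \frac{1}{13} = \frac{14}{15} + \frac{8}{13} = \frac{302}{195} \approx 1.5487$)
$L{\left(f,V \right)} = \frac{1812}{65}$ ($L{\left(f,V \right)} = - 6 \left(-4 + 1\right) \frac{302}{195} = - 6 \left(\left(-3\right) \frac{302}{195}\right) = \left(-6\right) \left(- \frac{302}{65}\right) = \frac{1812}{65}$)
$\frac{1}{L{\left(1 n{\left(1,1 \right)},-162 \right)}} = \frac{1}{\frac{1812}{65}} = \frac{65}{1812}$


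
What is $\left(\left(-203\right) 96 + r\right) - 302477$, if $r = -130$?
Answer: $-322095$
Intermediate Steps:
$\left(\left(-203\right) 96 + r\right) - 302477 = \left(\left(-203\right) 96 - 130\right) - 302477 = \left(-19488 - 130\right) - 302477 = -19618 - 302477 = -322095$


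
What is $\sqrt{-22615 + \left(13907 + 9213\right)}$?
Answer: $\sqrt{505} \approx 22.472$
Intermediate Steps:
$\sqrt{-22615 + \left(13907 + 9213\right)} = \sqrt{-22615 + 23120} = \sqrt{505}$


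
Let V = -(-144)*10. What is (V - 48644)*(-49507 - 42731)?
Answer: 4354002552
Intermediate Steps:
V = 1440 (V = -12*(-120) = 1440)
(V - 48644)*(-49507 - 42731) = (1440 - 48644)*(-49507 - 42731) = -47204*(-92238) = 4354002552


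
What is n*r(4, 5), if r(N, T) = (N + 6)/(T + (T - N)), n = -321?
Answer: -535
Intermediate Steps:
r(N, T) = (6 + N)/(-N + 2*T)
n*r(4, 5) = -321*(-6 - 1*4)/(4 - 2*5) = -321*(-6 - 4)/(4 - 10) = -321*(-10)/(-6) = -(-107)*(-10)/2 = -321*5/3 = -535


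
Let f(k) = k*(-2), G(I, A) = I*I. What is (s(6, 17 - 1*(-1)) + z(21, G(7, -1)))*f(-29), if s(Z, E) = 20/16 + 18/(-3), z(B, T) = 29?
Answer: 2813/2 ≈ 1406.5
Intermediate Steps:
G(I, A) = I²
s(Z, E) = -19/4 (s(Z, E) = 20*(1/16) + 18*(-⅓) = 5/4 - 6 = -19/4)
f(k) = -2*k
(s(6, 17 - 1*(-1)) + z(21, G(7, -1)))*f(-29) = (-19/4 + 29)*(-2*(-29)) = (97/4)*58 = 2813/2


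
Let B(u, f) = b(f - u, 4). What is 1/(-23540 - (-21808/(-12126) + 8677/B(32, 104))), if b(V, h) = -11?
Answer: -1419/32286479 ≈ -4.3950e-5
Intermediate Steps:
B(u, f) = -11
1/(-23540 - (-21808/(-12126) + 8677/B(32, 104))) = 1/(-23540 - (-21808/(-12126) + 8677/(-11))) = 1/(-23540 - (-21808*(-1/12126) + 8677*(-1/11))) = 1/(-23540 - (232/129 - 8677/11)) = 1/(-23540 - 1*(-1116781/1419)) = 1/(-23540 + 1116781/1419) = 1/(-32286479/1419) = -1419/32286479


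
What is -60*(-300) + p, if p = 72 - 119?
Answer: 17953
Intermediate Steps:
p = -47
-60*(-300) + p = -60*(-300) - 47 = 18000 - 47 = 17953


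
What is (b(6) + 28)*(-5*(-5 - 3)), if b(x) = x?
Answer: 1360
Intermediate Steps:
(b(6) + 28)*(-5*(-5 - 3)) = (6 + 28)*(-5*(-5 - 3)) = 34*(-5*(-8)) = 34*40 = 1360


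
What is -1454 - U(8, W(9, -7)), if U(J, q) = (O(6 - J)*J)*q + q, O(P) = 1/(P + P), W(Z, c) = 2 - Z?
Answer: -1461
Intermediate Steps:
O(P) = 1/(2*P)
U(J, q) = q + J*q/(2*(6 - J)) (U(J, q) = ((1/(2*(6 - J)))*J)*q + q = (J/(2*(6 - J)))*q + q = J*q/(2*(6 - J)) + q = q + J*q/(2*(6 - J)))
-1454 - U(8, W(9, -7)) = -1454 - (2 - 1*9)*(-12 + 8)/(2*(-6 + 8)) = -1454 - (2 - 9)*(-4)/(2*2) = -1454 - (-7)*(-4)/(2*2) = -1454 - 1*7 = -1454 - 7 = -1461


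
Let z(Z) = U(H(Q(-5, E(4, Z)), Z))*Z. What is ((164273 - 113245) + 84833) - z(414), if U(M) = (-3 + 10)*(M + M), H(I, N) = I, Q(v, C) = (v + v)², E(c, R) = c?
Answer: -443739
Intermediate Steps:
Q(v, C) = 4*v² (Q(v, C) = (2*v)² = 4*v²)
U(M) = 14*M (U(M) = 7*(2*M) = 14*M)
z(Z) = 1400*Z (z(Z) = (14*(4*(-5)²))*Z = (14*(4*25))*Z = (14*100)*Z = 1400*Z)
((164273 - 113245) + 84833) - z(414) = ((164273 - 113245) + 84833) - 1400*414 = (51028 + 84833) - 1*579600 = 135861 - 579600 = -443739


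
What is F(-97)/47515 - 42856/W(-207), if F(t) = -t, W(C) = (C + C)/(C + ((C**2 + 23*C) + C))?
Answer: 185303558537/47515 ≈ 3.8999e+6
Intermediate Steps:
W(C) = 2*C/(C**2 + 25*C) (W(C) = (2*C)/(C + (C**2 + 24*C)) = (2*C)/(C**2 + 25*C) = 2*C/(C**2 + 25*C))
F(-97)/47515 - 42856/W(-207) = -1*(-97)/47515 - 42856/(2/(25 - 207)) = 97*(1/47515) - 42856/(2/(-182)) = 97/47515 - 42856/(2*(-1/182)) = 97/47515 - 42856/(-1/91) = 97/47515 - 42856*(-91) = 97/47515 + 3899896 = 185303558537/47515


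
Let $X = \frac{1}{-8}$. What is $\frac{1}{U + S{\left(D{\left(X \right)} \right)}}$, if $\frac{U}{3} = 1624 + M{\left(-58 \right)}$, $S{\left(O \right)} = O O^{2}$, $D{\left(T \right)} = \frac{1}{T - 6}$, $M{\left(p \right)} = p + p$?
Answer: $\frac{117649}{532243564} \approx 0.00022104$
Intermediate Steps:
$M{\left(p \right)} = 2 p$
$X = - \frac{1}{8} \approx -0.125$
$D{\left(T \right)} = \frac{1}{-6 + T}$
$S{\left(O \right)} = O^{3}$
$U = 4524$ ($U = 3 \left(1624 + 2 \left(-58\right)\right) = 3 \left(1624 - 116\right) = 3 \cdot 1508 = 4524$)
$\frac{1}{U + S{\left(D{\left(X \right)} \right)}} = \frac{1}{4524 + \left(\frac{1}{-6 - \frac{1}{8}}\right)^{3}} = \frac{1}{4524 + \left(\frac{1}{- \frac{49}{8}}\right)^{3}} = \frac{1}{4524 + \left(- \frac{8}{49}\right)^{3}} = \frac{1}{4524 - \frac{512}{117649}} = \frac{1}{\frac{532243564}{117649}} = \frac{117649}{532243564}$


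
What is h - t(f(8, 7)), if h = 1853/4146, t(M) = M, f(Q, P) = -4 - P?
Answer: 47459/4146 ≈ 11.447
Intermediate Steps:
h = 1853/4146 (h = 1853*(1/4146) = 1853/4146 ≈ 0.44694)
h - t(f(8, 7)) = 1853/4146 - (-4 - 1*7) = 1853/4146 - (-4 - 7) = 1853/4146 - 1*(-11) = 1853/4146 + 11 = 47459/4146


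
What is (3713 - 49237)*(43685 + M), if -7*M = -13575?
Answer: -14538999880/7 ≈ -2.0770e+9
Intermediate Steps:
M = 13575/7 (M = -1/7*(-13575) = 13575/7 ≈ 1939.3)
(3713 - 49237)*(43685 + M) = (3713 - 49237)*(43685 + 13575/7) = -45524*319370/7 = -14538999880/7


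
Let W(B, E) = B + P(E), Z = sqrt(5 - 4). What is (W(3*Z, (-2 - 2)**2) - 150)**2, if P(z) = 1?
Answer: 21316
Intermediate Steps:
Z = 1 (Z = sqrt(1) = 1)
W(B, E) = 1 + B (W(B, E) = B + 1 = 1 + B)
(W(3*Z, (-2 - 2)**2) - 150)**2 = ((1 + 3*1) - 150)**2 = ((1 + 3) - 150)**2 = (4 - 150)**2 = (-146)**2 = 21316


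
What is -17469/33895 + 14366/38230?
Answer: -3618086/25916117 ≈ -0.13961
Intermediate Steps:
-17469/33895 + 14366/38230 = -17469*1/33895 + 14366*(1/38230) = -17469/33895 + 7183/19115 = -3618086/25916117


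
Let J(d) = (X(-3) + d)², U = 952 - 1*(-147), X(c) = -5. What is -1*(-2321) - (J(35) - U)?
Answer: 2520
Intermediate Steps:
U = 1099 (U = 952 + 147 = 1099)
J(d) = (-5 + d)²
-1*(-2321) - (J(35) - U) = -1*(-2321) - ((-5 + 35)² - 1*1099) = 2321 - (30² - 1099) = 2321 - (900 - 1099) = 2321 - 1*(-199) = 2321 + 199 = 2520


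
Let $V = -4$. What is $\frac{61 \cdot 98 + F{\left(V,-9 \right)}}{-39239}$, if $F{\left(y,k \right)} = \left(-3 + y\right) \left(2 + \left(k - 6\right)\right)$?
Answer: $- \frac{6069}{39239} \approx -0.15467$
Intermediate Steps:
$F{\left(y,k \right)} = \left(-4 + k\right) \left(-3 + y\right)$ ($F{\left(y,k \right)} = \left(-3 + y\right) \left(2 + \left(-6 + k\right)\right) = \left(-3 + y\right) \left(-4 + k\right) = \left(-4 + k\right) \left(-3 + y\right)$)
$\frac{61 \cdot 98 + F{\left(V,-9 \right)}}{-39239} = \frac{61 \cdot 98 - -91}{-39239} = \left(5978 + \left(12 + 16 + 27 + 36\right)\right) \left(- \frac{1}{39239}\right) = \left(5978 + 91\right) \left(- \frac{1}{39239}\right) = 6069 \left(- \frac{1}{39239}\right) = - \frac{6069}{39239}$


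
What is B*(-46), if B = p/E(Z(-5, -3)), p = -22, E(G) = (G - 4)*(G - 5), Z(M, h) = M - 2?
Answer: 23/3 ≈ 7.6667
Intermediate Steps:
Z(M, h) = -2 + M
E(G) = (-5 + G)*(-4 + G) (E(G) = (-4 + G)*(-5 + G) = (-5 + G)*(-4 + G))
B = -1/6 (B = -22/(20 + (-2 - 5)**2 - 9*(-2 - 5)) = -22/(20 + (-7)**2 - 9*(-7)) = -22/(20 + 49 + 63) = -22/132 = -22*1/132 = -1/6 ≈ -0.16667)
B*(-46) = -1/6*(-46) = 23/3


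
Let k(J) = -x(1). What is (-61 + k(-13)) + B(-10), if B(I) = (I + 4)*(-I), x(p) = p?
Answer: -122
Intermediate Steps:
B(I) = -I*(4 + I) (B(I) = (4 + I)*(-I) = -I*(4 + I))
k(J) = -1 (k(J) = -1*1 = -1)
(-61 + k(-13)) + B(-10) = (-61 - 1) - 1*(-10)*(4 - 10) = -62 - 1*(-10)*(-6) = -62 - 60 = -122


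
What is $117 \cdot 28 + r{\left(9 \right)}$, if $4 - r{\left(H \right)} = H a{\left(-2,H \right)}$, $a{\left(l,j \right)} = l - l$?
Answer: $3280$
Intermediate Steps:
$a{\left(l,j \right)} = 0$
$r{\left(H \right)} = 4$ ($r{\left(H \right)} = 4 - H 0 = 4 - 0 = 4 + 0 = 4$)
$117 \cdot 28 + r{\left(9 \right)} = 117 \cdot 28 + 4 = 3276 + 4 = 3280$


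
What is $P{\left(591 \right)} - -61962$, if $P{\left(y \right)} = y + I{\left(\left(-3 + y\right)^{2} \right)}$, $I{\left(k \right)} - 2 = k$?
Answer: $408299$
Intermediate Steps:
$I{\left(k \right)} = 2 + k$
$P{\left(y \right)} = 2 + y + \left(-3 + y\right)^{2}$ ($P{\left(y \right)} = y + \left(2 + \left(-3 + y\right)^{2}\right) = 2 + y + \left(-3 + y\right)^{2}$)
$P{\left(591 \right)} - -61962 = \left(2 + 591 + \left(-3 + 591\right)^{2}\right) - -61962 = \left(2 + 591 + 588^{2}\right) + 61962 = \left(2 + 591 + 345744\right) + 61962 = 346337 + 61962 = 408299$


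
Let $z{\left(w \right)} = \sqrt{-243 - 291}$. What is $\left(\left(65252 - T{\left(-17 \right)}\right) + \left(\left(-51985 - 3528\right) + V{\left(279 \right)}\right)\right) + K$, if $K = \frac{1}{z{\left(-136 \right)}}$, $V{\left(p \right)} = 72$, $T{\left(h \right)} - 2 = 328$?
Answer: $9481 - \frac{i \sqrt{534}}{534} \approx 9481.0 - 0.043274 i$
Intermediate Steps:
$z{\left(w \right)} = i \sqrt{534}$ ($z{\left(w \right)} = \sqrt{-534} = i \sqrt{534}$)
$T{\left(h \right)} = 330$ ($T{\left(h \right)} = 2 + 328 = 330$)
$K = - \frac{i \sqrt{534}}{534}$ ($K = \frac{1}{i \sqrt{534}} = - \frac{i \sqrt{534}}{534} \approx - 0.043274 i$)
$\left(\left(65252 - T{\left(-17 \right)}\right) + \left(\left(-51985 - 3528\right) + V{\left(279 \right)}\right)\right) + K = \left(\left(65252 - 330\right) + \left(\left(-51985 - 3528\right) + 72\right)\right) - \frac{i \sqrt{534}}{534} = \left(\left(65252 - 330\right) + \left(-55513 + 72\right)\right) - \frac{i \sqrt{534}}{534} = \left(64922 - 55441\right) - \frac{i \sqrt{534}}{534} = 9481 - \frac{i \sqrt{534}}{534}$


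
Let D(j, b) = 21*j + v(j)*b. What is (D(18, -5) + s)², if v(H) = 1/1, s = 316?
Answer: 474721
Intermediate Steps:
v(H) = 1
D(j, b) = b + 21*j (D(j, b) = 21*j + 1*b = 21*j + b = b + 21*j)
(D(18, -5) + s)² = ((-5 + 21*18) + 316)² = ((-5 + 378) + 316)² = (373 + 316)² = 689² = 474721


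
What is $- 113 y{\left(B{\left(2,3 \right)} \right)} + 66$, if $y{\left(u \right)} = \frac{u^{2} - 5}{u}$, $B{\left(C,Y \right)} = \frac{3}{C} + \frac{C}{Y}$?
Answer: $\frac{6391}{78} \approx 81.936$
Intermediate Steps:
$y{\left(u \right)} = \frac{-5 + u^{2}}{u}$
$- 113 y{\left(B{\left(2,3 \right)} \right)} + 66 = - 113 \left(\left(\frac{3}{2} + \frac{2}{3}\right) - \frac{5}{\frac{3}{2} + \frac{2}{3}}\right) + 66 = - 113 \left(\frac{13}{6} - \frac{5}{\frac{13}{6}}\right) + 66 = - 113 \left(\frac{13}{6} - \frac{30}{13}\right) + 66 = \left(-113\right) \left(- \frac{11}{78}\right) + 66 = \frac{1243}{78} + 66 = \frac{6391}{78}$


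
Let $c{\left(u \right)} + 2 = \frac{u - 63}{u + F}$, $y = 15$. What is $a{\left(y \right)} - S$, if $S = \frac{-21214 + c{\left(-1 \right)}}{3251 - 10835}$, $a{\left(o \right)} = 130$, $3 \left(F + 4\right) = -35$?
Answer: $\frac{251226}{1975} \approx 127.2$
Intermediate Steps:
$F = - \frac{47}{3}$ ($F = -4 + \frac{1}{3} \left(-35\right) = -4 - \frac{35}{3} = - \frac{47}{3} \approx -15.667$)
$c{\left(u \right)} = -2 + \frac{-63 + u}{- \frac{47}{3} + u}$ ($c{\left(u \right)} = -2 + \frac{u - 63}{u - \frac{47}{3}} = -2 + \frac{-63 + u}{- \frac{47}{3} + u}$)
$S = \frac{5524}{1975}$ ($S = \frac{-21214 + \frac{-95 - -3}{-47 + 3 \left(-1\right)}}{3251 - 10835} = \frac{-21214 + \frac{-95 + 3}{-47 - 3}}{-7584} = \left(-21214 + \frac{1}{-50} \left(-92\right)\right) \left(- \frac{1}{7584}\right) = \left(-21214 - - \frac{46}{25}\right) \left(- \frac{1}{7584}\right) = \left(-21214 + \frac{46}{25}\right) \left(- \frac{1}{7584}\right) = \left(- \frac{530304}{25}\right) \left(- \frac{1}{7584}\right) = \frac{5524}{1975} \approx 2.797$)
$a{\left(y \right)} - S = 130 - \frac{5524}{1975} = \frac{251226}{1975}$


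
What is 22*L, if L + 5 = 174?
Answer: 3718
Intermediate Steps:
L = 169 (L = -5 + 174 = 169)
22*L = 22*169 = 3718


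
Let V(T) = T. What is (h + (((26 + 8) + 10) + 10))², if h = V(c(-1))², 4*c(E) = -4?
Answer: 3025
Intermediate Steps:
c(E) = -1 (c(E) = (¼)*(-4) = -1)
h = 1 (h = (-1)² = 1)
(h + (((26 + 8) + 10) + 10))² = (1 + (((26 + 8) + 10) + 10))² = (1 + ((34 + 10) + 10))² = (1 + (44 + 10))² = (1 + 54)² = 55² = 3025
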